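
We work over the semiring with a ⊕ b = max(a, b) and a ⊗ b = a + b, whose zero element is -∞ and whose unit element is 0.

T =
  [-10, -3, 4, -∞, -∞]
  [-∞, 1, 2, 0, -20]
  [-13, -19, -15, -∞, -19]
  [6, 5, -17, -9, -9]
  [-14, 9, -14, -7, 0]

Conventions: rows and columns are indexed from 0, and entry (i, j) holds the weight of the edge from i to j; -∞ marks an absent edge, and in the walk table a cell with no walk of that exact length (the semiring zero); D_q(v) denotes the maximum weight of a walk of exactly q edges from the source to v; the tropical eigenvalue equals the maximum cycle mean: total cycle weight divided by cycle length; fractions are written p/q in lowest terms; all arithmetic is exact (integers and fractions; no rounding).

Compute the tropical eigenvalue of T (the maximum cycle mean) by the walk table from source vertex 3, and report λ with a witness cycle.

q=0: [-∞, -∞, -∞, 0, -∞]
q=1: [6, 5, -17, -9, -9]
q=2: [-3, 6, 10, 5, -9]
q=3: [11, 10, 8, 6, -4]
q=4: [12, 11, 15, 10, -3]
q=5: [16, 15, 16, 11, 1]
Optimal cycle mean attained by: cycle 1->3->1, total 0 + 5, length 2.
Answer: λ = 5/2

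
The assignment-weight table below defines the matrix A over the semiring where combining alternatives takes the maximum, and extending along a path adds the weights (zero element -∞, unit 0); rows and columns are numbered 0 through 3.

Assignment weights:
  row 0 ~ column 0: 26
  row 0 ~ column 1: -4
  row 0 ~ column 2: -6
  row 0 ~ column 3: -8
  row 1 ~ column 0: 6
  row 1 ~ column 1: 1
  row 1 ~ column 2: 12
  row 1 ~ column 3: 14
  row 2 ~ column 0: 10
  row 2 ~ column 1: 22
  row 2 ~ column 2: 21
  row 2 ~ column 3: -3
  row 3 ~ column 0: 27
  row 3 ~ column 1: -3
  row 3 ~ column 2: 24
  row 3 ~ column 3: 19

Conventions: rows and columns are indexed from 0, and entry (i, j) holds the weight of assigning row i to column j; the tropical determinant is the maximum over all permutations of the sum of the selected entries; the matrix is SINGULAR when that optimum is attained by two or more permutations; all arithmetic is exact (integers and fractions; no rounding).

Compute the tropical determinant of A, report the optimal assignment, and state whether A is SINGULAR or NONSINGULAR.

σ = (0, 1, 2, 3): 26 + 1 + 21 + 19 = 67
σ = (0, 1, 3, 2): 26 + 1 + (-3) + 24 = 48
σ = (0, 2, 1, 3): 26 + 12 + 22 + 19 = 79
σ = (0, 2, 3, 1): 26 + 12 + (-3) + (-3) = 32
σ = (0, 3, 1, 2): 26 + 14 + 22 + 24 = 86
σ = (0, 3, 2, 1): 26 + 14 + 21 + (-3) = 58
σ = (1, 0, 2, 3): (-4) + 6 + 21 + 19 = 42
σ = (1, 0, 3, 2): (-4) + 6 + (-3) + 24 = 23
σ = (1, 2, 0, 3): (-4) + 12 + 10 + 19 = 37
σ = (1, 2, 3, 0): (-4) + 12 + (-3) + 27 = 32
σ = (1, 3, 0, 2): (-4) + 14 + 10 + 24 = 44
σ = (1, 3, 2, 0): (-4) + 14 + 21 + 27 = 58
σ = (2, 0, 1, 3): (-6) + 6 + 22 + 19 = 41
σ = (2, 0, 3, 1): (-6) + 6 + (-3) + (-3) = -6
σ = (2, 1, 0, 3): (-6) + 1 + 10 + 19 = 24
σ = (2, 1, 3, 0): (-6) + 1 + (-3) + 27 = 19
σ = (2, 3, 0, 1): (-6) + 14 + 10 + (-3) = 15
σ = (2, 3, 1, 0): (-6) + 14 + 22 + 27 = 57
σ = (3, 0, 1, 2): (-8) + 6 + 22 + 24 = 44
σ = (3, 0, 2, 1): (-8) + 6 + 21 + (-3) = 16
σ = (3, 1, 0, 2): (-8) + 1 + 10 + 24 = 27
σ = (3, 1, 2, 0): (-8) + 1 + 21 + 27 = 41
σ = (3, 2, 0, 1): (-8) + 12 + 10 + (-3) = 11
σ = (3, 2, 1, 0): (-8) + 12 + 22 + 27 = 53
Optimal value attained by: σ = (0, 3, 1, 2).
Answer: det⊕(A) = 86; verdict: NONSINGULAR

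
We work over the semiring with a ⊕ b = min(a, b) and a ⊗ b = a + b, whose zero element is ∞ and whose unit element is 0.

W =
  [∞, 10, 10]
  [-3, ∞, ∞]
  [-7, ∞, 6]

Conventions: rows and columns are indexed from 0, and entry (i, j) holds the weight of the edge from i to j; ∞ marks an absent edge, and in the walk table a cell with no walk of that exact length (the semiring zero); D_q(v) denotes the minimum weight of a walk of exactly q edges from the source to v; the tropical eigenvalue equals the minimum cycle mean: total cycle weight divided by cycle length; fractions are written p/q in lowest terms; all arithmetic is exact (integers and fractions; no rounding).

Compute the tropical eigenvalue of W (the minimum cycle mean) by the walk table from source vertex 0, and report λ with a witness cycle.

q=0: [0, ∞, ∞]
q=1: [∞, 10, 10]
q=2: [3, ∞, 16]
q=3: [9, 13, 13]
Optimal cycle mean attained by: cycle 0->2->0, total 10 + (-7), length 2.
Answer: λ = 3/2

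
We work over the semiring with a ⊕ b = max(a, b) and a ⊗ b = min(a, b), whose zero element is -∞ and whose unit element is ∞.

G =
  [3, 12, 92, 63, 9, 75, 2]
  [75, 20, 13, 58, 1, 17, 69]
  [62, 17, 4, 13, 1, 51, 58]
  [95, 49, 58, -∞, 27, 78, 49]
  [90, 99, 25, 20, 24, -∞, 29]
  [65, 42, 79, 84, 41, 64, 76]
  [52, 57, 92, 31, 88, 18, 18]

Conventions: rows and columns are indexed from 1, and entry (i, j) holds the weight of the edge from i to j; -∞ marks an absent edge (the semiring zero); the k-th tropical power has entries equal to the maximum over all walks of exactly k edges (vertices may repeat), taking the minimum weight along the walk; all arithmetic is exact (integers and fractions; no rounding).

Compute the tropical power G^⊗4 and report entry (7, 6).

G^⊗2:
  [65, 49, 75, 75, 41, 64, 75]
  [58, 57, 75, 63, 69, 75, 49]
  [52, 57, 62, 62, 58, 62, 51]
  [65, 49, 92, 78, 49, 75, 76]
  [75, 29, 90, 63, 29, 75, 69]
  [84, 57, 76, 64, 76, 78, 64]
  [88, 88, 52, 57, 27, 52, 58]
G^⊗3:
  [75, 57, 75, 64, 75, 75, 64]
  [69, 69, 75, 75, 49, 64, 75]
  [62, 58, 62, 62, 51, 62, 62]
  [78, 57, 76, 75, 76, 78, 75]
  [65, 57, 75, 75, 69, 75, 75]
  [76, 76, 84, 78, 64, 75, 76]
  [75, 57, 88, 63, 58, 75, 69]
G^⊗4:
  [75, 75, 75, 75, 64, 75, 75]
  [75, 57, 75, 64, 75, 75, 69]
  [62, 57, 62, 62, 62, 62, 62]
  [76, 76, 78, 78, 75, 75, 76]
  [75, 69, 75, 75, 75, 75, 75]
  [78, 64, 76, 75, 76, 78, 75]
  [65, 58, 75, 75, 69, 75, 75]
Key observation: the optimum is the walk 7->5->2->1->6, with weight 88 min 99 min 75 min 75 = 75.
Optimal value attained by: walk 7->5->2->1->6.
Answer: (G^⊗4)[7][6] = 75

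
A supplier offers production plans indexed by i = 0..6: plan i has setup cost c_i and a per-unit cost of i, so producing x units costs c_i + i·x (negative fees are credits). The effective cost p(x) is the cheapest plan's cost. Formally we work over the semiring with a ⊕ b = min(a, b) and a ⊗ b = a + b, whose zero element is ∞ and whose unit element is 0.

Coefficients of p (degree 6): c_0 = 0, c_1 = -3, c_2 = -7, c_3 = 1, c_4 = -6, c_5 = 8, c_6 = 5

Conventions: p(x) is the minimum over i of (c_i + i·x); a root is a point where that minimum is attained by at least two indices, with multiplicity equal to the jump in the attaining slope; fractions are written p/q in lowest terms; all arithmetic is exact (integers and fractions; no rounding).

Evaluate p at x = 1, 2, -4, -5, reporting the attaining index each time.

p(1) = min(0+0·1=0, -3+1·1=-2, -7+2·1=-5, 1+3·1=4, -6+4·1=-2, 8+5·1=13, 5+6·1=11) = -5 (attained by i=2)
p(2) = min(0+0·2=0, -3+1·2=-1, -7+2·2=-3, 1+3·2=7, -6+4·2=2, 8+5·2=18, 5+6·2=17) = -3 (attained by i=2)
p(-4) = min(0+0·(-4)=0, -3+1·(-4)=-7, -7+2·(-4)=-15, 1+3·(-4)=-11, -6+4·(-4)=-22, 8+5·(-4)=-12, 5+6·(-4)=-19) = -22 (attained by i=4)
p(-5) = min(0+0·(-5)=0, -3+1·(-5)=-8, -7+2·(-5)=-17, 1+3·(-5)=-14, -6+4·(-5)=-26, 8+5·(-5)=-17, 5+6·(-5)=-25) = -26 (attained by i=4)
Answer: p(1) = -5; p(2) = -3; p(-4) = -22; p(-5) = -26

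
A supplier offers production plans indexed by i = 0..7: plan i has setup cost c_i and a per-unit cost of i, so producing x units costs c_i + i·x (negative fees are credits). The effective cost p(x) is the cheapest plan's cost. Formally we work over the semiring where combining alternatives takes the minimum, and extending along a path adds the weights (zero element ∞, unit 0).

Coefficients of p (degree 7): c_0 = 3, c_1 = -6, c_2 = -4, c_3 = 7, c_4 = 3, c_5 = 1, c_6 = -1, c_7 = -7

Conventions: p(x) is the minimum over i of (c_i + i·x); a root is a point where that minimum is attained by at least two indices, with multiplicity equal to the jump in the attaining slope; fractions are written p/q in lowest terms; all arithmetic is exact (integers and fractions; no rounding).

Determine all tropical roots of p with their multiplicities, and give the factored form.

hull edge (i=0, c=3) to (i=1, c=-6): slope -9, span 1
hull edge (i=1, c=-6) to (i=7, c=-7): slope -1/6, span 6
Factored form: p(x) = -7 ⊗ (x ⊕ 1/6) ⊗ (x ⊕ 1/6) ⊗ (x ⊕ 1/6) ⊗ (x ⊕ 1/6) ⊗ (x ⊕ 1/6) ⊗ (x ⊕ 1/6) ⊗ (x ⊕ 9)
Answer: roots = 1/6 (mult 6), 9 (mult 1)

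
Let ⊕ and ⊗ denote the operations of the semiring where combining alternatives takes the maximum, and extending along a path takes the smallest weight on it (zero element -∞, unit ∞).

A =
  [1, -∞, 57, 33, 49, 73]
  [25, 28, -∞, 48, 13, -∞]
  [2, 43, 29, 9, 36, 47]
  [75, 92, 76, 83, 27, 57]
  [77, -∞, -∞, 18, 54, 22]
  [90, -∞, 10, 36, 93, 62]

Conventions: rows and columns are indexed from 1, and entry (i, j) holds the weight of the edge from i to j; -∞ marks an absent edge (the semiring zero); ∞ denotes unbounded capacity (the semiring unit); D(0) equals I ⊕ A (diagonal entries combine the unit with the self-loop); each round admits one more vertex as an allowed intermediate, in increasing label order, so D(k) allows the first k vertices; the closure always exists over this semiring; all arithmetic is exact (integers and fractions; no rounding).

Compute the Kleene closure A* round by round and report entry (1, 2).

D(0):
  [∞, -∞, 57, 33, 49, 73]
  [25, ∞, -∞, 48, 13, -∞]
  [2, 43, ∞, 9, 36, 47]
  [75, 92, 76, ∞, 27, 57]
  [77, -∞, -∞, 18, ∞, 22]
  [90, -∞, 10, 36, 93, ∞]
D(1):
  [∞, -∞, 57, 33, 49, 73]
  [25, ∞, 25, 48, 25, 25]
  [2, 43, ∞, 9, 36, 47]
  [75, 92, 76, ∞, 49, 73]
  [77, -∞, 57, 33, ∞, 73]
  [90, -∞, 57, 36, 93, ∞]
D(2):
  [∞, -∞, 57, 33, 49, 73]
  [25, ∞, 25, 48, 25, 25]
  [25, 43, ∞, 43, 36, 47]
  [75, 92, 76, ∞, 49, 73]
  [77, -∞, 57, 33, ∞, 73]
  [90, -∞, 57, 36, 93, ∞]
D(3):
  [∞, 43, 57, 43, 49, 73]
  [25, ∞, 25, 48, 25, 25]
  [25, 43, ∞, 43, 36, 47]
  [75, 92, 76, ∞, 49, 73]
  [77, 43, 57, 43, ∞, 73]
  [90, 43, 57, 43, 93, ∞]
D(4):
  [∞, 43, 57, 43, 49, 73]
  [48, ∞, 48, 48, 48, 48]
  [43, 43, ∞, 43, 43, 47]
  [75, 92, 76, ∞, 49, 73]
  [77, 43, 57, 43, ∞, 73]
  [90, 43, 57, 43, 93, ∞]
D(5):
  [∞, 43, 57, 43, 49, 73]
  [48, ∞, 48, 48, 48, 48]
  [43, 43, ∞, 43, 43, 47]
  [75, 92, 76, ∞, 49, 73]
  [77, 43, 57, 43, ∞, 73]
  [90, 43, 57, 43, 93, ∞]
D(6):
  [∞, 43, 57, 43, 73, 73]
  [48, ∞, 48, 48, 48, 48]
  [47, 43, ∞, 43, 47, 47]
  [75, 92, 76, ∞, 73, 73]
  [77, 43, 57, 43, ∞, 73]
  [90, 43, 57, 43, 93, ∞]
Answer: A*[1][2] = 43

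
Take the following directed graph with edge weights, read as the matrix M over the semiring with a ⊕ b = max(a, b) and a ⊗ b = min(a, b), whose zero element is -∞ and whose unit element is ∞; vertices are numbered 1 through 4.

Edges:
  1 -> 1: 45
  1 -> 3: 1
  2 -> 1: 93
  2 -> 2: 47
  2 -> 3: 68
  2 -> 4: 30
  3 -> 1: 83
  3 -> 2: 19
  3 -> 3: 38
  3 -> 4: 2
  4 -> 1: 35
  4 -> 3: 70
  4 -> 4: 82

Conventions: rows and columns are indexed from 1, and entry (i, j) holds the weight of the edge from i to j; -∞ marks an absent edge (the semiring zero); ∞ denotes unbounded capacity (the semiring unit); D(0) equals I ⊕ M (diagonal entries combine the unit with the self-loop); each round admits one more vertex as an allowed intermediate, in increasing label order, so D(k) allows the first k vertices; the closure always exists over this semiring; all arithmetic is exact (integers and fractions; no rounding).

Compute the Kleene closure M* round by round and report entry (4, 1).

D(0):
  [∞, -∞, 1, -∞]
  [93, ∞, 68, 30]
  [83, 19, ∞, 2]
  [35, -∞, 70, ∞]
D(1):
  [∞, -∞, 1, -∞]
  [93, ∞, 68, 30]
  [83, 19, ∞, 2]
  [35, -∞, 70, ∞]
D(2):
  [∞, -∞, 1, -∞]
  [93, ∞, 68, 30]
  [83, 19, ∞, 19]
  [35, -∞, 70, ∞]
D(3):
  [∞, 1, 1, 1]
  [93, ∞, 68, 30]
  [83, 19, ∞, 19]
  [70, 19, 70, ∞]
D(4):
  [∞, 1, 1, 1]
  [93, ∞, 68, 30]
  [83, 19, ∞, 19]
  [70, 19, 70, ∞]
Answer: M*[4][1] = 70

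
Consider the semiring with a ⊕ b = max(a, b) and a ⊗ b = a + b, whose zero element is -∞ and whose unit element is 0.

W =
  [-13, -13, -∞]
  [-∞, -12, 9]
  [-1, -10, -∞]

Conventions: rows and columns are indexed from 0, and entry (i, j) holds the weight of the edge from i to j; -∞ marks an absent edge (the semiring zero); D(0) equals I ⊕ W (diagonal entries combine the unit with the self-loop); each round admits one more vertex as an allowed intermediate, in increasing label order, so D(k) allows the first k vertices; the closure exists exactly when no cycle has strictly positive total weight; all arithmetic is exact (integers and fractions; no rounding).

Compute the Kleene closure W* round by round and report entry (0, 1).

D(0):
  [0, -13, -∞]
  [-∞, 0, 9]
  [-1, -10, 0]
D(1):
  [0, -13, -∞]
  [-∞, 0, 9]
  [-1, -10, 0]
D(2):
  [0, -13, -4]
  [-∞, 0, 9]
  [-1, -10, 0]
D(3):
  [0, -13, -4]
  [8, 0, 9]
  [-1, -10, 0]
Answer: W*[0][1] = -13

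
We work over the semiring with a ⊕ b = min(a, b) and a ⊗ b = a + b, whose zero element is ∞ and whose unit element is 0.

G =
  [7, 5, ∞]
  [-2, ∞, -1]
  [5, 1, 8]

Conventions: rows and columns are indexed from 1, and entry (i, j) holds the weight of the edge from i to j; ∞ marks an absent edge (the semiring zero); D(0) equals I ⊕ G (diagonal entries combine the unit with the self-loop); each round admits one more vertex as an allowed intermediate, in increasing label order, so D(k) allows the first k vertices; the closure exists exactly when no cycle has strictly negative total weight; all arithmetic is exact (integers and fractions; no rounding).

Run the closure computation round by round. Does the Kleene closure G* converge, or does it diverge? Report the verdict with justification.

D(0):
  [0, 5, ∞]
  [-2, 0, -1]
  [5, 1, 0]
D(1):
  [0, 5, ∞]
  [-2, 0, -1]
  [5, 1, 0]
D(2):
  [0, 5, 4]
  [-2, 0, -1]
  [-1, 1, 0]
D(3):
  [0, 5, 4]
  [-2, 0, -1]
  [-1, 1, 0]
Key observation: every diagonal entry stays at the unit through all rounds, so no improving cycle exists.
Answer: CONVERGES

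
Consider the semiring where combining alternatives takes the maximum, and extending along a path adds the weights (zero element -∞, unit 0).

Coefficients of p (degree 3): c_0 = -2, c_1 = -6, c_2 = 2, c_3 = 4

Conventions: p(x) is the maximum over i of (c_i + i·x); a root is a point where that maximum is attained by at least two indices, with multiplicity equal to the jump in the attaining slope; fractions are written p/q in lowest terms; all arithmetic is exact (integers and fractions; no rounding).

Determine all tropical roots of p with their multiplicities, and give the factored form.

hull edge (i=0, c=-2) to (i=3, c=4): slope 2, span 3
Factored form: p(x) = 4 ⊗ (x ⊕ (-2)) ⊗ (x ⊕ (-2)) ⊗ (x ⊕ (-2))
Answer: roots = -2 (mult 3)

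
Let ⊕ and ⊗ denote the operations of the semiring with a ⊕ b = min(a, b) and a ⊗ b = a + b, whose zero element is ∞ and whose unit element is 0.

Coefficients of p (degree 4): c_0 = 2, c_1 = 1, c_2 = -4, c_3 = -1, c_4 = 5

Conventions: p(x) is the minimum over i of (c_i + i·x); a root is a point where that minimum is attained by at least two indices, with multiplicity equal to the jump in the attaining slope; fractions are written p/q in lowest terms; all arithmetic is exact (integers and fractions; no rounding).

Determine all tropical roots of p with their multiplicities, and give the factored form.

hull edge (i=0, c=2) to (i=2, c=-4): slope -3, span 2
hull edge (i=2, c=-4) to (i=3, c=-1): slope 3, span 1
hull edge (i=3, c=-1) to (i=4, c=5): slope 6, span 1
Factored form: p(x) = 5 ⊗ (x ⊕ (-6)) ⊗ (x ⊕ (-3)) ⊗ (x ⊕ 3) ⊗ (x ⊕ 3)
Answer: roots = -6 (mult 1), -3 (mult 1), 3 (mult 2)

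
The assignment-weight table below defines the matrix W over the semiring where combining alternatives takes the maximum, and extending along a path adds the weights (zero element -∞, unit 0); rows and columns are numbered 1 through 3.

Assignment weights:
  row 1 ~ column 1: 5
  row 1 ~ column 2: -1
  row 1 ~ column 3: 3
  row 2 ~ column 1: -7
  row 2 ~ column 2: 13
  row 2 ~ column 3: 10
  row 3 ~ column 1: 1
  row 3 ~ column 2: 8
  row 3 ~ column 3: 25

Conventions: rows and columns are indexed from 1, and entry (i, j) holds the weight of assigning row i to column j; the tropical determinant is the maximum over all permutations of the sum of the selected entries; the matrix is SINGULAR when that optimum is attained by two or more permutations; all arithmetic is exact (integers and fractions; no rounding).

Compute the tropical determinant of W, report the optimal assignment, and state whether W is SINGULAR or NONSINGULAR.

σ = (1, 2, 3): 5 + 13 + 25 = 43
σ = (1, 3, 2): 5 + 10 + 8 = 23
σ = (2, 1, 3): (-1) + (-7) + 25 = 17
σ = (2, 3, 1): (-1) + 10 + 1 = 10
σ = (3, 1, 2): 3 + (-7) + 8 = 4
σ = (3, 2, 1): 3 + 13 + 1 = 17
Optimal value attained by: σ = (1, 2, 3).
Answer: det⊕(W) = 43; verdict: NONSINGULAR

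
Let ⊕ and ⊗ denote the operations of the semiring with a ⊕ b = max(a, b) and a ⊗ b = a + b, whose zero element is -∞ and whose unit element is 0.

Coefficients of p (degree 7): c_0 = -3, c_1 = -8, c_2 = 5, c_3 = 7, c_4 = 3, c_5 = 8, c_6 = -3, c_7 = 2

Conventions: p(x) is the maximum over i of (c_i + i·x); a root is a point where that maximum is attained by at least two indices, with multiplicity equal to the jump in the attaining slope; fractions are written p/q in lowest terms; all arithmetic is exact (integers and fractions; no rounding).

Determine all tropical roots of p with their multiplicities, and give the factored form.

hull edge (i=0, c=-3) to (i=2, c=5): slope 4, span 2
hull edge (i=2, c=5) to (i=3, c=7): slope 2, span 1
hull edge (i=3, c=7) to (i=5, c=8): slope 1/2, span 2
hull edge (i=5, c=8) to (i=7, c=2): slope -3, span 2
Factored form: p(x) = 2 ⊗ (x ⊕ (-4)) ⊗ (x ⊕ (-4)) ⊗ (x ⊕ (-2)) ⊗ (x ⊕ (-1/2)) ⊗ (x ⊕ (-1/2)) ⊗ (x ⊕ 3) ⊗ (x ⊕ 3)
Answer: roots = -4 (mult 2), -2 (mult 1), -1/2 (mult 2), 3 (mult 2)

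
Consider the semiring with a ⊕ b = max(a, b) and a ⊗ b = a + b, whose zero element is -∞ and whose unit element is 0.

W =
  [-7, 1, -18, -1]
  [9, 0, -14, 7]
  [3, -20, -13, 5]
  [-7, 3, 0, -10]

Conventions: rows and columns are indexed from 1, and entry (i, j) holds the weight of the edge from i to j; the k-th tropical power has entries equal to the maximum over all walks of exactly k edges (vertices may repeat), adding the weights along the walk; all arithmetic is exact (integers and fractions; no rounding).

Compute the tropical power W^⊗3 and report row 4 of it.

W^⊗2:
  [10, 2, -1, 8]
  [9, 10, 7, 8]
  [-2, 8, 5, 2]
  [12, 3, -10, 10]
W^⊗3:
  [11, 11, 8, 9]
  [19, 11, 8, 17]
  [17, 8, 2, 15]
  [12, 13, 10, 11]
Answer: row 4 of W^⊗3 = [12, 13, 10, 11]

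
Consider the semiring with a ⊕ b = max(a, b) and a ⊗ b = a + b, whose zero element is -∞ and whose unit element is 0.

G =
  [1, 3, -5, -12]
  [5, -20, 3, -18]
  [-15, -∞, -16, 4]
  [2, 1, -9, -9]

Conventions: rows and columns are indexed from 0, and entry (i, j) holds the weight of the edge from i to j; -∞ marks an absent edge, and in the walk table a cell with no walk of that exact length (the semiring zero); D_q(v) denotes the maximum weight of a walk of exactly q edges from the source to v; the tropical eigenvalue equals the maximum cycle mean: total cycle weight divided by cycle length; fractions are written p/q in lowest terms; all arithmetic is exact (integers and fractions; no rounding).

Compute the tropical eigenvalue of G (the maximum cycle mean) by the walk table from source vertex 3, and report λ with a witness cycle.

q=0: [-∞, -∞, -∞, 0]
q=1: [2, 1, -9, -9]
q=2: [6, 5, 4, -5]
q=3: [10, 9, 8, 8]
q=4: [14, 13, 12, 12]
Optimal cycle mean attained by: cycle 0->1->0, total 3 + 5, length 2.
Answer: λ = 4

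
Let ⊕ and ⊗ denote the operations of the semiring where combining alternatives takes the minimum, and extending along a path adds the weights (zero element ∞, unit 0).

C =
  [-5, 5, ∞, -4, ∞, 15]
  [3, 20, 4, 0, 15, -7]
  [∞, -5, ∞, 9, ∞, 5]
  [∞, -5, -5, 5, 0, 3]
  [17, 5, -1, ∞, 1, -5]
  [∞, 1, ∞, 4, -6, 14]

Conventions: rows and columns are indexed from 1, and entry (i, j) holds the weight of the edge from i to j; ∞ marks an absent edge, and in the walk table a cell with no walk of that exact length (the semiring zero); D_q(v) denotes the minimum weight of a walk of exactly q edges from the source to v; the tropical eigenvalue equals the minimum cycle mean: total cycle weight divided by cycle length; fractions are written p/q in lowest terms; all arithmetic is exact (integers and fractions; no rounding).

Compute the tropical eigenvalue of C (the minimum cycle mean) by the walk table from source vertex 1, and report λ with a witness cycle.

q=0: [0, ∞, ∞, ∞, ∞, ∞]
q=1: [-5, 5, ∞, -4, ∞, 15]
q=2: [-10, -9, -9, -9, -4, -2]
q=3: [-15, -14, -14, -14, -9, -16]
q=4: [-20, -19, -19, -19, -22, -21]
q=5: [-25, -24, -24, -24, -27, -27]
q=6: [-30, -29, -29, -29, -33, -32]
Optimal cycle mean attained by: cycle 5->6->5, total (-5) + (-6), length 2.
Answer: λ = -11/2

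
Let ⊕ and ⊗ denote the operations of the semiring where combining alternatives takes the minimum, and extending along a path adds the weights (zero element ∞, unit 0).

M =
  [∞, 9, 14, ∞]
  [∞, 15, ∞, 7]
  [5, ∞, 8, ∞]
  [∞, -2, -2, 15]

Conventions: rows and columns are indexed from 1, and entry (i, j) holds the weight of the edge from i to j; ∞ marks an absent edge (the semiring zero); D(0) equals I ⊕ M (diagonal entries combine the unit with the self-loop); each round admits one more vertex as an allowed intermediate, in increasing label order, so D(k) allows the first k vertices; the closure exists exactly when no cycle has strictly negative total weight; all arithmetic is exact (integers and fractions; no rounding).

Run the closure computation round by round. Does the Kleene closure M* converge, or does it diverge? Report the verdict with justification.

D(0):
  [0, 9, 14, ∞]
  [∞, 0, ∞, 7]
  [5, ∞, 0, ∞]
  [∞, -2, -2, 0]
D(1):
  [0, 9, 14, ∞]
  [∞, 0, ∞, 7]
  [5, 14, 0, ∞]
  [∞, -2, -2, 0]
D(2):
  [0, 9, 14, 16]
  [∞, 0, ∞, 7]
  [5, 14, 0, 21]
  [∞, -2, -2, 0]
D(3):
  [0, 9, 14, 16]
  [∞, 0, ∞, 7]
  [5, 14, 0, 21]
  [3, -2, -2, 0]
D(4):
  [0, 9, 14, 16]
  [10, 0, 5, 7]
  [5, 14, 0, 21]
  [3, -2, -2, 0]
Key observation: every diagonal entry stays at the unit through all rounds, so no improving cycle exists.
Answer: CONVERGES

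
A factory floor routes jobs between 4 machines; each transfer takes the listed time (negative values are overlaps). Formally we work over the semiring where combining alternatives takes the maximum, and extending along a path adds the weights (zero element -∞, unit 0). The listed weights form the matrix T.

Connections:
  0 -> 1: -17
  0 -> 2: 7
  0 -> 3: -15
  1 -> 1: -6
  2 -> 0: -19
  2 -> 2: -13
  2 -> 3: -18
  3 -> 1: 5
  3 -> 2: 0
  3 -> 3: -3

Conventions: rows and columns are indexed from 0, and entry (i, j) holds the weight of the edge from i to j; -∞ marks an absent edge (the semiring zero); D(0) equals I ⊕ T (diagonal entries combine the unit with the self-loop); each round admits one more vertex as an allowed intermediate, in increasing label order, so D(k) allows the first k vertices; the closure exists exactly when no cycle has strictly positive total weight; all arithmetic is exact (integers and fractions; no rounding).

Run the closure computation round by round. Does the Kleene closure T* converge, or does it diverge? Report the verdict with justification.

D(0):
  [0, -17, 7, -15]
  [-∞, 0, -∞, -∞]
  [-19, -∞, 0, -18]
  [-∞, 5, 0, 0]
D(1):
  [0, -17, 7, -15]
  [-∞, 0, -∞, -∞]
  [-19, -36, 0, -18]
  [-∞, 5, 0, 0]
D(2):
  [0, -17, 7, -15]
  [-∞, 0, -∞, -∞]
  [-19, -36, 0, -18]
  [-∞, 5, 0, 0]
D(3):
  [0, -17, 7, -11]
  [-∞, 0, -∞, -∞]
  [-19, -36, 0, -18]
  [-19, 5, 0, 0]
D(4):
  [0, -6, 7, -11]
  [-∞, 0, -∞, -∞]
  [-19, -13, 0, -18]
  [-19, 5, 0, 0]
Key observation: every diagonal entry stays at the unit through all rounds, so no improving cycle exists.
Answer: CONVERGES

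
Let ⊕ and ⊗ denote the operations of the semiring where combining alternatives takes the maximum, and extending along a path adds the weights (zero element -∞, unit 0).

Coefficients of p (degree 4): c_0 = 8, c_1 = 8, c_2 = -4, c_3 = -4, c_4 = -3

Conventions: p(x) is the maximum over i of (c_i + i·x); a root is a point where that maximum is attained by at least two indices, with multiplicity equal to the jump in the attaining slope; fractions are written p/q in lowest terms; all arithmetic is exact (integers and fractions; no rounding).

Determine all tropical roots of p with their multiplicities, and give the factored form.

hull edge (i=0, c=8) to (i=1, c=8): slope 0, span 1
hull edge (i=1, c=8) to (i=4, c=-3): slope -11/3, span 3
Factored form: p(x) = -3 ⊗ (x ⊕ 0) ⊗ (x ⊕ 11/3) ⊗ (x ⊕ 11/3) ⊗ (x ⊕ 11/3)
Answer: roots = 0 (mult 1), 11/3 (mult 3)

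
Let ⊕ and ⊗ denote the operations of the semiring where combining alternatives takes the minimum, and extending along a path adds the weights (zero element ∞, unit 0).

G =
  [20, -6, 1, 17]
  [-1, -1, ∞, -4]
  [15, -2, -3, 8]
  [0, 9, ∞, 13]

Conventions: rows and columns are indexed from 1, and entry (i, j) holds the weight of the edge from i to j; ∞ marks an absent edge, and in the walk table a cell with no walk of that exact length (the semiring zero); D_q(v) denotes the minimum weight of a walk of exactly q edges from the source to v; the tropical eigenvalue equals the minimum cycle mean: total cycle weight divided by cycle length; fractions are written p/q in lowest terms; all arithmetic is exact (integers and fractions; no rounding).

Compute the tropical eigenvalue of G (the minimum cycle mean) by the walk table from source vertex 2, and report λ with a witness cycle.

q=0: [∞, 0, ∞, ∞]
q=1: [-1, -1, ∞, -4]
q=2: [-4, -7, 0, -5]
q=3: [-8, -10, -3, -11]
q=4: [-11, -14, -7, -14]
Optimal cycle mean attained by: cycle 1->2->1, total (-6) + (-1), length 2.
Answer: λ = -7/2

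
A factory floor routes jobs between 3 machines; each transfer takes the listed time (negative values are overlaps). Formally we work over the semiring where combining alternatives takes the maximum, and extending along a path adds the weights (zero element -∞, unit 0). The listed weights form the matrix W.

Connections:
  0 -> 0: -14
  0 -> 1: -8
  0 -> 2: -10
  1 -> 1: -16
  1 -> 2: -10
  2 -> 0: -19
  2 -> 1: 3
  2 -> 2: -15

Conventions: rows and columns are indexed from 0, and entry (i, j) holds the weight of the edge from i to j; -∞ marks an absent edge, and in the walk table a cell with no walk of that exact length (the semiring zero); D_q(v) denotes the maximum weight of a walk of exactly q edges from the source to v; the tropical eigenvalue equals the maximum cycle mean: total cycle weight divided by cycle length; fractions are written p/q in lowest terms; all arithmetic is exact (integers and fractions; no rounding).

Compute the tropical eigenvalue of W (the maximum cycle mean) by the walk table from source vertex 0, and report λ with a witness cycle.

q=0: [0, -∞, -∞]
q=1: [-14, -8, -10]
q=2: [-28, -7, -18]
q=3: [-37, -15, -17]
Optimal cycle mean attained by: cycle 1->2->1, total (-10) + 3, length 2.
Answer: λ = -7/2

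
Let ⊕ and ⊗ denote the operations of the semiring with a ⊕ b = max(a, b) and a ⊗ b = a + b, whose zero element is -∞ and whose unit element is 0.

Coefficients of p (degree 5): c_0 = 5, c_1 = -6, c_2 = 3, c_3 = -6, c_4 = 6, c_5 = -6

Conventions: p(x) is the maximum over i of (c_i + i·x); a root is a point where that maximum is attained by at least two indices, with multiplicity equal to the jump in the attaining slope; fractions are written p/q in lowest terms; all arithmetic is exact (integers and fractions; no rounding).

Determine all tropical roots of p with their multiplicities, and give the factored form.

hull edge (i=0, c=5) to (i=4, c=6): slope 1/4, span 4
hull edge (i=4, c=6) to (i=5, c=-6): slope -12, span 1
Factored form: p(x) = -6 ⊗ (x ⊕ (-1/4)) ⊗ (x ⊕ (-1/4)) ⊗ (x ⊕ (-1/4)) ⊗ (x ⊕ (-1/4)) ⊗ (x ⊕ 12)
Answer: roots = -1/4 (mult 4), 12 (mult 1)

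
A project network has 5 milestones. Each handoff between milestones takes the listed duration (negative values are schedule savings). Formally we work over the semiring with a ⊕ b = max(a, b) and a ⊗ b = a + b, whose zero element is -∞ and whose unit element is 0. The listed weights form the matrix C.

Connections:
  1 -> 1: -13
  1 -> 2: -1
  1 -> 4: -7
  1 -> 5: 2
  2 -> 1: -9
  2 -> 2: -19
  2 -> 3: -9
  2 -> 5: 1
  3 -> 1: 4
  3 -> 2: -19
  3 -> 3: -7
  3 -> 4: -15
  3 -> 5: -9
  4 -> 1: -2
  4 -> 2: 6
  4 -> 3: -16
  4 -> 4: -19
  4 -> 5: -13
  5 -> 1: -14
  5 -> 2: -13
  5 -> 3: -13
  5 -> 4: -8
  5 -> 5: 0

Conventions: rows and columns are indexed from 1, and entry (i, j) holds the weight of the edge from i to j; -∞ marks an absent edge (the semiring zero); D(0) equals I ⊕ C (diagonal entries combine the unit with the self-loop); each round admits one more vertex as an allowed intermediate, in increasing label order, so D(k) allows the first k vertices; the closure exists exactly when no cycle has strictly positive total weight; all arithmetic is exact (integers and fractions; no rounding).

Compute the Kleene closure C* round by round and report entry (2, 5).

D(0):
  [0, -1, -∞, -7, 2]
  [-9, 0, -9, -∞, 1]
  [4, -19, 0, -15, -9]
  [-2, 6, -16, 0, -13]
  [-14, -13, -13, -8, 0]
D(1):
  [0, -1, -∞, -7, 2]
  [-9, 0, -9, -16, 1]
  [4, 3, 0, -3, 6]
  [-2, 6, -16, 0, 0]
  [-14, -13, -13, -8, 0]
D(2):
  [0, -1, -10, -7, 2]
  [-9, 0, -9, -16, 1]
  [4, 3, 0, -3, 6]
  [-2, 6, -3, 0, 7]
  [-14, -13, -13, -8, 0]
D(3):
  [0, -1, -10, -7, 2]
  [-5, 0, -9, -12, 1]
  [4, 3, 0, -3, 6]
  [1, 6, -3, 0, 7]
  [-9, -10, -13, -8, 0]
D(4):
  [0, -1, -10, -7, 2]
  [-5, 0, -9, -12, 1]
  [4, 3, 0, -3, 6]
  [1, 6, -3, 0, 7]
  [-7, -2, -11, -8, 0]
D(5):
  [0, 0, -9, -6, 2]
  [-5, 0, -9, -7, 1]
  [4, 4, 0, -2, 6]
  [1, 6, -3, 0, 7]
  [-7, -2, -11, -8, 0]
Answer: C*[2][5] = 1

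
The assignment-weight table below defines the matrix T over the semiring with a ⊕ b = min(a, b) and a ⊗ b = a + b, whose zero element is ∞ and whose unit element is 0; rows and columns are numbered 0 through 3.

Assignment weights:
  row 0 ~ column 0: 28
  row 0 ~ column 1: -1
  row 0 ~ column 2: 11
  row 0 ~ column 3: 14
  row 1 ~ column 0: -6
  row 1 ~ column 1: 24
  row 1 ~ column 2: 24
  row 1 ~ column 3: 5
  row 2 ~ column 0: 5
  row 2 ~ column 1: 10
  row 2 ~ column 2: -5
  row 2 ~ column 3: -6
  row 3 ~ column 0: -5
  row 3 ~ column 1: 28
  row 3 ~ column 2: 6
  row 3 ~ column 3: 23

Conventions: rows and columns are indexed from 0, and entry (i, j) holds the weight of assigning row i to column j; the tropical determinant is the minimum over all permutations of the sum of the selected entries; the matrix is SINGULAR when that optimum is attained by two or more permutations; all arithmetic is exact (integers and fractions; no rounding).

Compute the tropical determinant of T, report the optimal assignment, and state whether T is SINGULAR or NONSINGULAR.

σ = (0, 1, 2, 3): 28 + 24 + (-5) + 23 = 70
σ = (0, 1, 3, 2): 28 + 24 + (-6) + 6 = 52
σ = (0, 2, 1, 3): 28 + 24 + 10 + 23 = 85
σ = (0, 2, 3, 1): 28 + 24 + (-6) + 28 = 74
σ = (0, 3, 1, 2): 28 + 5 + 10 + 6 = 49
σ = (0, 3, 2, 1): 28 + 5 + (-5) + 28 = 56
σ = (1, 0, 2, 3): (-1) + (-6) + (-5) + 23 = 11
σ = (1, 0, 3, 2): (-1) + (-6) + (-6) + 6 = -7
σ = (1, 2, 0, 3): (-1) + 24 + 5 + 23 = 51
σ = (1, 2, 3, 0): (-1) + 24 + (-6) + (-5) = 12
σ = (1, 3, 0, 2): (-1) + 5 + 5 + 6 = 15
σ = (1, 3, 2, 0): (-1) + 5 + (-5) + (-5) = -6
σ = (2, 0, 1, 3): 11 + (-6) + 10 + 23 = 38
σ = (2, 0, 3, 1): 11 + (-6) + (-6) + 28 = 27
σ = (2, 1, 0, 3): 11 + 24 + 5 + 23 = 63
σ = (2, 1, 3, 0): 11 + 24 + (-6) + (-5) = 24
σ = (2, 3, 0, 1): 11 + 5 + 5 + 28 = 49
σ = (2, 3, 1, 0): 11 + 5 + 10 + (-5) = 21
σ = (3, 0, 1, 2): 14 + (-6) + 10 + 6 = 24
σ = (3, 0, 2, 1): 14 + (-6) + (-5) + 28 = 31
σ = (3, 1, 0, 2): 14 + 24 + 5 + 6 = 49
σ = (3, 1, 2, 0): 14 + 24 + (-5) + (-5) = 28
σ = (3, 2, 0, 1): 14 + 24 + 5 + 28 = 71
σ = (3, 2, 1, 0): 14 + 24 + 10 + (-5) = 43
Optimal value attained by: σ = (1, 0, 3, 2).
Answer: det⊕(T) = -7; verdict: NONSINGULAR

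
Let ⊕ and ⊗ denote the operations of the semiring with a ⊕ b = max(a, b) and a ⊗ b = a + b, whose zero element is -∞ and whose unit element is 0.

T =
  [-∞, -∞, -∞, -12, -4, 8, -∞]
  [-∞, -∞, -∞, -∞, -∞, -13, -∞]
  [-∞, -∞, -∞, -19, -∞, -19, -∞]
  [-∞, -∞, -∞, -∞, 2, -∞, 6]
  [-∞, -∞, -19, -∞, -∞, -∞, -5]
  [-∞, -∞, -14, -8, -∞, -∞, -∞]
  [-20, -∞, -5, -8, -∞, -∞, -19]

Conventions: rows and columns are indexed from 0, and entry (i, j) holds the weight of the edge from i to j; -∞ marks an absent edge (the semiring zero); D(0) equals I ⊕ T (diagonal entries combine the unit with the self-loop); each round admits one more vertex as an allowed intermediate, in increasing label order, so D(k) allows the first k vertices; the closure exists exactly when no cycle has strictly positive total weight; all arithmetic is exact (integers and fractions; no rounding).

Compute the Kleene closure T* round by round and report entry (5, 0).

D(0):
  [0, -∞, -∞, -12, -4, 8, -∞]
  [-∞, 0, -∞, -∞, -∞, -13, -∞]
  [-∞, -∞, 0, -19, -∞, -19, -∞]
  [-∞, -∞, -∞, 0, 2, -∞, 6]
  [-∞, -∞, -19, -∞, 0, -∞, -5]
  [-∞, -∞, -14, -8, -∞, 0, -∞]
  [-20, -∞, -5, -8, -∞, -∞, 0]
D(1):
  [0, -∞, -∞, -12, -4, 8, -∞]
  [-∞, 0, -∞, -∞, -∞, -13, -∞]
  [-∞, -∞, 0, -19, -∞, -19, -∞]
  [-∞, -∞, -∞, 0, 2, -∞, 6]
  [-∞, -∞, -19, -∞, 0, -∞, -5]
  [-∞, -∞, -14, -8, -∞, 0, -∞]
  [-20, -∞, -5, -8, -24, -12, 0]
D(2):
  [0, -∞, -∞, -12, -4, 8, -∞]
  [-∞, 0, -∞, -∞, -∞, -13, -∞]
  [-∞, -∞, 0, -19, -∞, -19, -∞]
  [-∞, -∞, -∞, 0, 2, -∞, 6]
  [-∞, -∞, -19, -∞, 0, -∞, -5]
  [-∞, -∞, -14, -8, -∞, 0, -∞]
  [-20, -∞, -5, -8, -24, -12, 0]
D(3):
  [0, -∞, -∞, -12, -4, 8, -∞]
  [-∞, 0, -∞, -∞, -∞, -13, -∞]
  [-∞, -∞, 0, -19, -∞, -19, -∞]
  [-∞, -∞, -∞, 0, 2, -∞, 6]
  [-∞, -∞, -19, -38, 0, -38, -5]
  [-∞, -∞, -14, -8, -∞, 0, -∞]
  [-20, -∞, -5, -8, -24, -12, 0]
D(4):
  [0, -∞, -∞, -12, -4, 8, -6]
  [-∞, 0, -∞, -∞, -∞, -13, -∞]
  [-∞, -∞, 0, -19, -17, -19, -13]
  [-∞, -∞, -∞, 0, 2, -∞, 6]
  [-∞, -∞, -19, -38, 0, -38, -5]
  [-∞, -∞, -14, -8, -6, 0, -2]
  [-20, -∞, -5, -8, -6, -12, 0]
D(5):
  [0, -∞, -23, -12, -4, 8, -6]
  [-∞, 0, -∞, -∞, -∞, -13, -∞]
  [-∞, -∞, 0, -19, -17, -19, -13]
  [-∞, -∞, -17, 0, 2, -36, 6]
  [-∞, -∞, -19, -38, 0, -38, -5]
  [-∞, -∞, -14, -8, -6, 0, -2]
  [-20, -∞, -5, -8, -6, -12, 0]
D(6):
  [0, -∞, -6, 0, 2, 8, 6]
  [-∞, 0, -27, -21, -19, -13, -15]
  [-∞, -∞, 0, -19, -17, -19, -13]
  [-∞, -∞, -17, 0, 2, -36, 6]
  [-∞, -∞, -19, -38, 0, -38, -5]
  [-∞, -∞, -14, -8, -6, 0, -2]
  [-20, -∞, -5, -8, -6, -12, 0]
D(7):
  [0, -∞, 1, 0, 2, 8, 6]
  [-35, 0, -20, -21, -19, -13, -15]
  [-33, -∞, 0, -19, -17, -19, -13]
  [-14, -∞, 1, 0, 2, -6, 6]
  [-25, -∞, -10, -13, 0, -17, -5]
  [-22, -∞, -7, -8, -6, 0, -2]
  [-20, -∞, -5, -8, -6, -12, 0]
Answer: T*[5][0] = -22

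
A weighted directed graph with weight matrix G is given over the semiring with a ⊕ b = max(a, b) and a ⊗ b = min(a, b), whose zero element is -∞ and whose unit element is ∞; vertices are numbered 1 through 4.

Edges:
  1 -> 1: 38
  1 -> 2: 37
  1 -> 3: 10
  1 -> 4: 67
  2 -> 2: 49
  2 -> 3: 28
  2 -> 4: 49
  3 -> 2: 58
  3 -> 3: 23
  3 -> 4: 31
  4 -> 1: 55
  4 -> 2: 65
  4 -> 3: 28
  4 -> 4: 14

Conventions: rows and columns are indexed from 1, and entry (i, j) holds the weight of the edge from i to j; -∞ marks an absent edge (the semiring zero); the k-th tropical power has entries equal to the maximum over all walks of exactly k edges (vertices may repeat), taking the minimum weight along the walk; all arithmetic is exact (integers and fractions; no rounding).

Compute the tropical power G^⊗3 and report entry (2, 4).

G^⊗2:
  [55, 65, 28, 38]
  [49, 49, 28, 49]
  [31, 49, 28, 49]
  [38, 49, 28, 55]
G^⊗3:
  [38, 49, 28, 55]
  [49, 49, 28, 49]
  [49, 49, 28, 49]
  [55, 55, 28, 49]
Key observation: the optimum is the walk 2->2->2->4, with weight 49 min 49 min 49 = 49.
Optimal value attained by: walk 2->2->2->4.
Answer: (G^⊗3)[2][4] = 49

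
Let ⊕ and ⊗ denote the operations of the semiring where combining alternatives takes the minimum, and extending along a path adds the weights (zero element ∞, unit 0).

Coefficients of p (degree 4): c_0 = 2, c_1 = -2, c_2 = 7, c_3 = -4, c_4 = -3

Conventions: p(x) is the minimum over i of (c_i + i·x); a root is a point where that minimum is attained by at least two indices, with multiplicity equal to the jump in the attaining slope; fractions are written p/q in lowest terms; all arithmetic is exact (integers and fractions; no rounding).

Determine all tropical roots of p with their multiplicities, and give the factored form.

hull edge (i=0, c=2) to (i=1, c=-2): slope -4, span 1
hull edge (i=1, c=-2) to (i=3, c=-4): slope -1, span 2
hull edge (i=3, c=-4) to (i=4, c=-3): slope 1, span 1
Factored form: p(x) = -3 ⊗ (x ⊕ (-1)) ⊗ (x ⊕ 1) ⊗ (x ⊕ 1) ⊗ (x ⊕ 4)
Answer: roots = -1 (mult 1), 1 (mult 2), 4 (mult 1)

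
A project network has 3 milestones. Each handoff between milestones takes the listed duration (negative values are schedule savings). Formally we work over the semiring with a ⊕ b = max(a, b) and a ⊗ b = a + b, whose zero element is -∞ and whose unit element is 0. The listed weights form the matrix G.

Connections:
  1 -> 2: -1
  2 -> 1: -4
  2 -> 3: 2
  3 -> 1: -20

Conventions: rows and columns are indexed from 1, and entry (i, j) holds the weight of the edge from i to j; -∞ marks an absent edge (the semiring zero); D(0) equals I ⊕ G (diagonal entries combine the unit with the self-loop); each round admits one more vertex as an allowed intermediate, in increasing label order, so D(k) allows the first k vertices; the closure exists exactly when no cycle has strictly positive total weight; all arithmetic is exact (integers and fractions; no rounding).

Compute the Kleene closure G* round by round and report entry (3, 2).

D(0):
  [0, -1, -∞]
  [-4, 0, 2]
  [-20, -∞, 0]
D(1):
  [0, -1, -∞]
  [-4, 0, 2]
  [-20, -21, 0]
D(2):
  [0, -1, 1]
  [-4, 0, 2]
  [-20, -21, 0]
D(3):
  [0, -1, 1]
  [-4, 0, 2]
  [-20, -21, 0]
Answer: G*[3][2] = -21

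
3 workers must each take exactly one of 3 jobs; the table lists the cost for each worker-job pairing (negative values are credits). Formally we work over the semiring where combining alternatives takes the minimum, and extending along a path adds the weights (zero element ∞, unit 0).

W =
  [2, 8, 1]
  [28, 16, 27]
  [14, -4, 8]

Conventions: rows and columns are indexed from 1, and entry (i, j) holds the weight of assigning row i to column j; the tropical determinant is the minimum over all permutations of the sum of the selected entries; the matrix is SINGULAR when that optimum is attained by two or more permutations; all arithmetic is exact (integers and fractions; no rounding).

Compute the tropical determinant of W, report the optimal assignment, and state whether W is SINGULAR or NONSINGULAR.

σ = (1, 2, 3): 2 + 16 + 8 = 26
σ = (1, 3, 2): 2 + 27 + (-4) = 25
σ = (2, 1, 3): 8 + 28 + 8 = 44
σ = (2, 3, 1): 8 + 27 + 14 = 49
σ = (3, 1, 2): 1 + 28 + (-4) = 25
σ = (3, 2, 1): 1 + 16 + 14 = 31
Optimal value attained by: σ = (1, 3, 2).
Answer: det⊕(W) = 25; verdict: SINGULAR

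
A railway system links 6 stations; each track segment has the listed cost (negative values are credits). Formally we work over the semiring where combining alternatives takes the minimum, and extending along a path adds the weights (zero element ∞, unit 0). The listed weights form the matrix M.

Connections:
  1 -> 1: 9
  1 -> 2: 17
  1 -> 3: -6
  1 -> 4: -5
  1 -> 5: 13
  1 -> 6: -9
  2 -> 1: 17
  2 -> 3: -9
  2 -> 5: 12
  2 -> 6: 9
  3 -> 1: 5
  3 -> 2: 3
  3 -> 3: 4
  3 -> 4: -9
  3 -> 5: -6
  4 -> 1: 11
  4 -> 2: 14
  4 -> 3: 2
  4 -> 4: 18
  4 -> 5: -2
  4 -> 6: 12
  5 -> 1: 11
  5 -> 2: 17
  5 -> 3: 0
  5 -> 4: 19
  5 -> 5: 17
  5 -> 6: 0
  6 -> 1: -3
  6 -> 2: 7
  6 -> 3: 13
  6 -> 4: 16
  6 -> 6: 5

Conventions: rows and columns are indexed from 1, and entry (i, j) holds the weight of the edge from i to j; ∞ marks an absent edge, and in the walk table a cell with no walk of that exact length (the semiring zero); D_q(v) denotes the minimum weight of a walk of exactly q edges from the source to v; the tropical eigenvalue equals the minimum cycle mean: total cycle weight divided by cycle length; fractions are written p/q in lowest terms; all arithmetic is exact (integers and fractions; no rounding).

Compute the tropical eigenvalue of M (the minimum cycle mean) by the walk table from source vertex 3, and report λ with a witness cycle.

q=0: [∞, ∞, 0, ∞, ∞, ∞]
q=1: [5, 3, 4, -9, -6, ∞]
q=2: [2, 5, -7, -5, -11, -6]
q=3: [-9, -4, -11, -16, -13, -11]
q=4: [-14, -8, -15, -20, -18, -18]
q=5: [-21, -12, -20, -24, -22, -23]
q=6: [-26, -17, -27, -29, -26, -30]
Optimal cycle mean attained by: cycle 1->6->1, total (-9) + (-3), length 2.
Answer: λ = -6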